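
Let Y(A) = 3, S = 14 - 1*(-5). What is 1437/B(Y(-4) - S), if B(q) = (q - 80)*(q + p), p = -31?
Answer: 479/1504 ≈ 0.31848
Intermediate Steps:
S = 19 (S = 14 + 5 = 19)
B(q) = (-80 + q)*(-31 + q) (B(q) = (q - 80)*(q - 31) = (-80 + q)*(-31 + q))
1437/B(Y(-4) - S) = 1437/(2480 + (3 - 1*19)² - 111*(3 - 1*19)) = 1437/(2480 + (3 - 19)² - 111*(3 - 19)) = 1437/(2480 + (-16)² - 111*(-16)) = 1437/(2480 + 256 + 1776) = 1437/4512 = 1437*(1/4512) = 479/1504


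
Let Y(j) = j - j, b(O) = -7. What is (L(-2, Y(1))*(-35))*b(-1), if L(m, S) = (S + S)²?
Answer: 0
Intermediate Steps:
Y(j) = 0
L(m, S) = 4*S² (L(m, S) = (2*S)² = 4*S²)
(L(-2, Y(1))*(-35))*b(-1) = ((4*0²)*(-35))*(-7) = ((4*0)*(-35))*(-7) = (0*(-35))*(-7) = 0*(-7) = 0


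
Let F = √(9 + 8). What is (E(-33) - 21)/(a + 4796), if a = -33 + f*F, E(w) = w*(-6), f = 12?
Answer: 843051/22683721 - 2124*√17/22683721 ≈ 0.036779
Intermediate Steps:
F = √17 ≈ 4.1231
E(w) = -6*w
a = -33 + 12*√17 ≈ 16.477
(E(-33) - 21)/(a + 4796) = (-6*(-33) - 21)/((-33 + 12*√17) + 4796) = (198 - 21)/(4763 + 12*√17) = 177/(4763 + 12*√17)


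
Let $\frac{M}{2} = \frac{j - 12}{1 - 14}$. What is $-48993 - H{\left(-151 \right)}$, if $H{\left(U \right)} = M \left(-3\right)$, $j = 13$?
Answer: $- \frac{636915}{13} \approx -48993.0$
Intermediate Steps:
$M = - \frac{2}{13}$ ($M = 2 \frac{13 - 12}{1 - 14} = 2 \cdot 1 \frac{1}{-13} = 2 \cdot 1 \left(- \frac{1}{13}\right) = 2 \left(- \frac{1}{13}\right) = - \frac{2}{13} \approx -0.15385$)
$H{\left(U \right)} = \frac{6}{13}$ ($H{\left(U \right)} = \left(- \frac{2}{13}\right) \left(-3\right) = \frac{6}{13}$)
$-48993 - H{\left(-151 \right)} = -48993 - \frac{6}{13} = - \frac{636915}{13}$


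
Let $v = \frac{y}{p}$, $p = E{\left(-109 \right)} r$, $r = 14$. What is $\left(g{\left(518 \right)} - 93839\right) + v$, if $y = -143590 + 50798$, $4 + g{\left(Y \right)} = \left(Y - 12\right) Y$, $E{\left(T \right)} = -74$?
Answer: $\frac{6229119}{37} \approx 1.6835 \cdot 10^{5}$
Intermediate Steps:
$g{\left(Y \right)} = -4 + Y \left(-12 + Y\right)$ ($g{\left(Y \right)} = -4 + \left(Y - 12\right) Y = -4 + \left(-12 + Y\right) Y = -4 + Y \left(-12 + Y\right)$)
$y = -92792$
$p = -1036$ ($p = \left(-74\right) 14 = -1036$)
$v = \frac{3314}{37}$ ($v = - \frac{92792}{-1036} = \left(-92792\right) \left(- \frac{1}{1036}\right) = \frac{3314}{37} \approx 89.568$)
$\left(g{\left(518 \right)} - 93839\right) + v = \left(\left(-4 + 518^{2} - 6216\right) - 93839\right) + \frac{3314}{37} = \left(\left(-4 + 268324 - 6216\right) - 93839\right) + \frac{3314}{37} = \left(262104 - 93839\right) + \frac{3314}{37} = 168265 + \frac{3314}{37} = \frac{6229119}{37}$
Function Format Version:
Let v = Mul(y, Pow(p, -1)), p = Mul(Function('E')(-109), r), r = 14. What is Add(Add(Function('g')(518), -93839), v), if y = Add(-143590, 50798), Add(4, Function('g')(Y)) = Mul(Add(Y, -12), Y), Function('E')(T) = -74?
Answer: Rational(6229119, 37) ≈ 1.6835e+5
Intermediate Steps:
Function('g')(Y) = Add(-4, Mul(Y, Add(-12, Y))) (Function('g')(Y) = Add(-4, Mul(Add(Y, -12), Y)) = Add(-4, Mul(Add(-12, Y), Y)) = Add(-4, Mul(Y, Add(-12, Y))))
y = -92792
p = -1036 (p = Mul(-74, 14) = -1036)
v = Rational(3314, 37) (v = Mul(-92792, Pow(-1036, -1)) = Mul(-92792, Rational(-1, 1036)) = Rational(3314, 37) ≈ 89.568)
Add(Add(Function('g')(518), -93839), v) = Add(Add(Add(-4, Pow(518, 2), Mul(-12, 518)), -93839), Rational(3314, 37)) = Add(Add(Add(-4, 268324, -6216), -93839), Rational(3314, 37)) = Add(Add(262104, -93839), Rational(3314, 37)) = Add(168265, Rational(3314, 37)) = Rational(6229119, 37)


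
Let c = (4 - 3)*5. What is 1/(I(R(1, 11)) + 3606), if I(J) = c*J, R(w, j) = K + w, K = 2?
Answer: 1/3621 ≈ 0.00027617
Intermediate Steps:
c = 5 (c = 1*5 = 5)
R(w, j) = 2 + w
I(J) = 5*J
1/(I(R(1, 11)) + 3606) = 1/(5*(2 + 1) + 3606) = 1/(5*3 + 3606) = 1/(15 + 3606) = 1/3621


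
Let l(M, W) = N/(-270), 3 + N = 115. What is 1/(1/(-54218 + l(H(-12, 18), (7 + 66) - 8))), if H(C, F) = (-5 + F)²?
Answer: -7319486/135 ≈ -54218.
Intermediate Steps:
N = 112 (N = -3 + 115 = 112)
l(M, W) = -56/135 (l(M, W) = 112/(-270) = 112*(-1/270) = -56/135)
1/(1/(-54218 + l(H(-12, 18), (7 + 66) - 8))) = 1/(1/(-54218 - 56/135)) = 1/(1/(-7319486/135)) = 1/(-135/7319486) = -7319486/135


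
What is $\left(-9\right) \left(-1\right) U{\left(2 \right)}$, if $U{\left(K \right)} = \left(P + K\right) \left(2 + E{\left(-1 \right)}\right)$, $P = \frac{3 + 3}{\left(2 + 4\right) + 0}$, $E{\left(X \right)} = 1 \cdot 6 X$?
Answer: $-108$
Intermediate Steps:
$E{\left(X \right)} = 6 X$
$P = 1$ ($P = \frac{6}{6 + 0} = \frac{6}{6} = 6 \cdot \frac{1}{6} = 1$)
$U{\left(K \right)} = -4 - 4 K$ ($U{\left(K \right)} = \left(1 + K\right) \left(2 + 6 \left(-1\right)\right) = \left(1 + K\right) \left(2 - 6\right) = \left(1 + K\right) \left(-4\right) = -4 - 4 K$)
$\left(-9\right) \left(-1\right) U{\left(2 \right)} = \left(-9\right) \left(-1\right) \left(-4 - 8\right) = 9 \left(-4 - 8\right) = 9 \left(-12\right) = -108$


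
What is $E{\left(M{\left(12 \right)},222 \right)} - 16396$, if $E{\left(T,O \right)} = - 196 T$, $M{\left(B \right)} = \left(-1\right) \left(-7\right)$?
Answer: $-17768$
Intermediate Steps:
$M{\left(B \right)} = 7$
$E{\left(M{\left(12 \right)},222 \right)} - 16396 = \left(-196\right) 7 - 16396 = -1372 - 16396 = -17768$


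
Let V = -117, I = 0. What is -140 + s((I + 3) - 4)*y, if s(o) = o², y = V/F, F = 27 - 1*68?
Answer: -5623/41 ≈ -137.15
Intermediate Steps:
F = -41 (F = 27 - 68 = -41)
y = 117/41 (y = -117/(-41) = -117*(-1/41) = 117/41 ≈ 2.8537)
-140 + s((I + 3) - 4)*y = -140 + ((0 + 3) - 4)²*(117/41) = -140 + (3 - 4)²*(117/41) = -140 + (-1)²*(117/41) = -140 + 1*(117/41) = -140 + 117/41 = -5623/41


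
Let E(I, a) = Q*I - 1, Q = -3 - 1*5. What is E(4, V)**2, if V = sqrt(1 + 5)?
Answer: 1089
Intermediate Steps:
V = sqrt(6) ≈ 2.4495
Q = -8 (Q = -3 - 5 = -8)
E(I, a) = -1 - 8*I (E(I, a) = -8*I - 1 = -1 - 8*I)
E(4, V)**2 = (-1 - 8*4)**2 = (-1 - 32)**2 = (-33)**2 = 1089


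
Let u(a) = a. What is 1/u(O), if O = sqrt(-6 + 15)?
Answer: 1/3 ≈ 0.33333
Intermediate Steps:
O = 3 (O = sqrt(9) = 3)
1/u(O) = 1/3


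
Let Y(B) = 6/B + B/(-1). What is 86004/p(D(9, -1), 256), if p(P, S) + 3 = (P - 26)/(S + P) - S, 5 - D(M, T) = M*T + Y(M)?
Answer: -5984445/18023 ≈ -332.04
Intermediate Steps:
Y(B) = -B + 6/B (Y(B) = 6/B + B*(-1) = 6/B - B = -B + 6/B)
D(M, T) = 5 + M - 6/M - M*T (D(M, T) = 5 - (M*T + (-M + 6/M)) = 5 - (-M + 6/M + M*T) = 5 + (M - 6/M - M*T) = 5 + M - 6/M - M*T)
p(P, S) = -3 - S + (-26 + P)/(P + S) (p(P, S) = -3 + ((P - 26)/(S + P) - S) = -3 + ((-26 + P)/(P + S) - S) = -3 + (-S + (-26 + P)/(P + S)) = -3 - S + (-26 + P)/(P + S))
86004/p(D(9, -1), 256) = 86004/(((-26 - 1*256² - 3*256 - 2*(5 + 9 - 6/9 - 1*9*(-1)) - 1*(5 + 9 - 6/9 - 1*9*(-1))*256)/((5 + 9 - 6/9 - 1*9*(-1)) + 256))) = 86004/(((-26 - 1*65536 - 768 - 2*(5 + 9 - 6*⅑ + 9) - 1*(5 + 9 - 6*⅑ + 9)*256)/((5 + 9 - 6*⅑ + 9) + 256))) = 86004/(((-26 - 65536 - 768 - 2*(5 + 9 - ⅔ + 9) - 1*(5 + 9 - ⅔ + 9)*256)/((5 + 9 - ⅔ + 9) + 256))) = 86004/(((-26 - 65536 - 768 - 2*67/3 - 1*67/3*256)/(67/3 + 256))) = 86004/(((-26 - 65536 - 768 - 134/3 - 17152/3)/(835/3))) = 86004/(((3/835)*(-72092))) = 86004/(-216276/835) = 86004*(-835/216276) = -5984445/18023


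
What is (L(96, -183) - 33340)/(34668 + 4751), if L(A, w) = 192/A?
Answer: -33338/39419 ≈ -0.84573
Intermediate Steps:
(L(96, -183) - 33340)/(34668 + 4751) = (192/96 - 33340)/(34668 + 4751) = (192*(1/96) - 33340)/39419 = (2 - 33340)*(1/39419) = -33338*1/39419 = -33338/39419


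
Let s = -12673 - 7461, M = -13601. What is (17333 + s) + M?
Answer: -16402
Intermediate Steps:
s = -20134
(17333 + s) + M = (17333 - 20134) - 13601 = -2801 - 13601 = -16402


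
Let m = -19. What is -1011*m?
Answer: 19209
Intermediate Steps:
-1011*m = -1011*(-19) = 19209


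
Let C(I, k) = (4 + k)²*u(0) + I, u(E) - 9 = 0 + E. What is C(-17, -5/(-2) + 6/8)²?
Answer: 53246209/256 ≈ 2.0799e+5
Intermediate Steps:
u(E) = 9 + E (u(E) = 9 + (0 + E) = 9 + E)
C(I, k) = I + 9*(4 + k)² (C(I, k) = (4 + k)²*(9 + 0) + I = (4 + k)²*9 + I = 9*(4 + k)² + I = I + 9*(4 + k)²)
C(-17, -5/(-2) + 6/8)² = (-17 + 9*(4 + (-5/(-2) + 6/8))²)² = (-17 + 9*(4 + (-5*(-½) + 6*(⅛)))²)² = (-17 + 9*(4 + (5/2 + ¾))²)² = (-17 + 9*(4 + 13/4)²)² = (-17 + 9*(29/4)²)² = (-17 + 9*(841/16))² = (-17 + 7569/16)² = (7297/16)² = 53246209/256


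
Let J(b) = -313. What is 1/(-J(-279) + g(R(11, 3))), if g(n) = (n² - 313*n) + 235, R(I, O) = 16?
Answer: -1/4204 ≈ -0.00023787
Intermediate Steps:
g(n) = 235 + n² - 313*n
1/(-J(-279) + g(R(11, 3))) = 1/(-1*(-313) + (235 + 16² - 313*16)) = 1/(313 + (235 + 256 - 5008)) = 1/(313 - 4517) = 1/(-4204) = -1/4204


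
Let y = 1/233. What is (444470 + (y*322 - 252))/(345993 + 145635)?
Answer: 25875779/28637331 ≈ 0.90357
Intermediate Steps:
y = 1/233 ≈ 0.0042918
(444470 + (y*322 - 252))/(345993 + 145635) = (444470 + ((1/233)*322 - 252))/(345993 + 145635) = (444470 + (322/233 - 252))/491628 = (444470 - 58394/233)*(1/491628) = (103503116/233)*(1/491628) = 25875779/28637331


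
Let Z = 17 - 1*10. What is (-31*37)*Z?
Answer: -8029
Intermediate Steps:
Z = 7 (Z = 17 - 10 = 7)
(-31*37)*Z = -31*37*7 = -1147*7 = -8029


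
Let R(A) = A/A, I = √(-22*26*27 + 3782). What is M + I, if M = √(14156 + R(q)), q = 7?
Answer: 33*√13 + 7*I*√238 ≈ 118.98 + 107.99*I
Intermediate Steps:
I = 7*I*√238 (I = √(-572*27 + 3782) = √(-15444 + 3782) = √(-11662) = 7*I*√238 ≈ 107.99*I)
R(A) = 1
M = 33*√13 (M = √(14156 + 1) = √14157 = 33*√13 ≈ 118.98)
M + I = 33*√13 + 7*I*√238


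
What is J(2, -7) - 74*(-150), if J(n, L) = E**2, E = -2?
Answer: 11104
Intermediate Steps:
J(n, L) = 4 (J(n, L) = (-2)**2 = 4)
J(2, -7) - 74*(-150) = 4 - 74*(-150) = 4 + 11100 = 11104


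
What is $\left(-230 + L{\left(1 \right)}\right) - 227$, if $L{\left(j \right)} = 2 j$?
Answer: $-455$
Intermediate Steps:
$\left(-230 + L{\left(1 \right)}\right) - 227 = \left(-230 + 2 \cdot 1\right) - 227 = \left(-230 + 2\right) - 227 = -228 - 227 = -455$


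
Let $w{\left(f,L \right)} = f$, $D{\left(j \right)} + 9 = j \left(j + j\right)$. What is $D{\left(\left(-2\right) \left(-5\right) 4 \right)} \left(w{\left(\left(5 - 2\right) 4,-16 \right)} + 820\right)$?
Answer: $2654912$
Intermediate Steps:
$D{\left(j \right)} = -9 + 2 j^{2}$ ($D{\left(j \right)} = -9 + j \left(j + j\right) = -9 + j 2 j = -9 + 2 j^{2}$)
$D{\left(\left(-2\right) \left(-5\right) 4 \right)} \left(w{\left(\left(5 - 2\right) 4,-16 \right)} + 820\right) = \left(-9 + 2 \left(\left(-2\right) \left(-5\right) 4\right)^{2}\right) \left(\left(5 - 2\right) 4 + 820\right) = \left(-9 + 2 \left(10 \cdot 4\right)^{2}\right) \left(3 \cdot 4 + 820\right) = \left(-9 + 2 \cdot 40^{2}\right) \left(12 + 820\right) = \left(-9 + 2 \cdot 1600\right) 832 = \left(-9 + 3200\right) 832 = 3191 \cdot 832 = 2654912$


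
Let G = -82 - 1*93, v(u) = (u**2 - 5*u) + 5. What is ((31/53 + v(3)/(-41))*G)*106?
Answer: -463400/41 ≈ -11302.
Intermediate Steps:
v(u) = 5 + u**2 - 5*u
G = -175 (G = -82 - 93 = -175)
((31/53 + v(3)/(-41))*G)*106 = ((31/53 + (5 + 3**2 - 5*3)/(-41))*(-175))*106 = ((31*(1/53) + (5 + 9 - 15)*(-1/41))*(-175))*106 = ((31/53 - 1*(-1/41))*(-175))*106 = ((31/53 + 1/41)*(-175))*106 = ((1324/2173)*(-175))*106 = -231700/2173*106 = -463400/41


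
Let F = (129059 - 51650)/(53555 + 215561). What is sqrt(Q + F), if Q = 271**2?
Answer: 23*sqrt(2513643349315)/134558 ≈ 271.00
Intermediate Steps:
F = 77409/269116 ≈ 0.28764
Q = 73441
sqrt(Q + F) = sqrt(73441 + 77409/269116) = sqrt(19764225565/269116) = 23*sqrt(2513643349315)/134558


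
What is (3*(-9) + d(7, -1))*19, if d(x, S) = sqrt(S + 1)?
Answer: -513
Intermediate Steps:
d(x, S) = sqrt(1 + S)
(3*(-9) + d(7, -1))*19 = (3*(-9) + sqrt(1 - 1))*19 = (-27 + sqrt(0))*19 = (-27 + 0)*19 = -27*19 = -513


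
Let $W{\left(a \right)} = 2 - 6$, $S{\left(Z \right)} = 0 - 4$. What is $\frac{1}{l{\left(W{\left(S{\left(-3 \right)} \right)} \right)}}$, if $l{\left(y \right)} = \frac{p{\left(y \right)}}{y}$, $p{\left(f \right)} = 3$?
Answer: $- \frac{4}{3} \approx -1.3333$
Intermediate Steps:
$S{\left(Z \right)} = -4$ ($S{\left(Z \right)} = 0 - 4 = -4$)
$W{\left(a \right)} = -4$ ($W{\left(a \right)} = 2 - 6 = -4$)
$l{\left(y \right)} = \frac{3}{y}$
$\frac{1}{l{\left(W{\left(S{\left(-3 \right)} \right)} \right)}} = \frac{1}{3 \frac{1}{-4}} = \frac{1}{3 \left(- \frac{1}{4}\right)} = \frac{1}{- \frac{3}{4}} = - \frac{4}{3}$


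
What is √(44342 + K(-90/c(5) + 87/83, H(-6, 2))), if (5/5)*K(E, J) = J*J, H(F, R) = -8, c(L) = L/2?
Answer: 3*√4934 ≈ 210.73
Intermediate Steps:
c(L) = L/2 (c(L) = L*(½) = L/2)
K(E, J) = J² (K(E, J) = J*J = J²)
√(44342 + K(-90/c(5) + 87/83, H(-6, 2))) = √(44342 + (-8)²) = √(44342 + 64) = √44406 = 3*√4934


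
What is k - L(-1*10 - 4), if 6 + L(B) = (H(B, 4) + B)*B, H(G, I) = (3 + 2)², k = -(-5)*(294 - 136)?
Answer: 950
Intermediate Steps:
k = 790 (k = -(-5)*158 = -1*(-790) = 790)
H(G, I) = 25 (H(G, I) = 5² = 25)
L(B) = -6 + B*(25 + B) (L(B) = -6 + (25 + B)*B = -6 + B*(25 + B))
k - L(-1*10 - 4) = 790 - (-6 + (-1*10 - 4)² + 25*(-1*10 - 4)) = 790 - (-6 + (-10 - 4)² + 25*(-10 - 4)) = 790 - (-6 + (-14)² + 25*(-14)) = 790 - (-6 + 196 - 350) = 790 - 1*(-160) = 790 + 160 = 950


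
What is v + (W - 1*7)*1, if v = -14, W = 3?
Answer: -18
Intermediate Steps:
v + (W - 1*7)*1 = -14 + (3 - 1*7)*1 = -14 + (3 - 7)*1 = -14 - 4*1 = -14 - 4 = -18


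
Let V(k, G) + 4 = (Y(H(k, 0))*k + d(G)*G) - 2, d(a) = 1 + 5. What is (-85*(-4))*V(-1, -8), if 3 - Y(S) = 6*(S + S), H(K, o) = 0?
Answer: -19380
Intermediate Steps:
d(a) = 6
Y(S) = 3 - 12*S (Y(S) = 3 - 6*(S + S) = 3 - 6*2*S = 3 - 12*S)
V(k, G) = -6 + 3*k + 6*G (V(k, G) = -4 + (((3 - 12*0)*k + 6*G) - 2) = -4 + (((3 + 0)*k + 6*G) - 2) = -4 + ((3*k + 6*G) - 2) = -4 + (-2 + 3*k + 6*G) = -6 + 3*k + 6*G)
(-85*(-4))*V(-1, -8) = (-85*(-4))*(-6 + 3*(-1) + 6*(-8)) = 340*(-6 - 3 - 48) = 340*(-57) = -19380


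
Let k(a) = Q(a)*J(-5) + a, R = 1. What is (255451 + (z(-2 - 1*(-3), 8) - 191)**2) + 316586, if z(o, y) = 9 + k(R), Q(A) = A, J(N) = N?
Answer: 606633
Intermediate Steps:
k(a) = -4*a (k(a) = a*(-5) + a = -5*a + a = -4*a)
z(o, y) = 5 (z(o, y) = 9 - 4*1 = 9 - 4 = 5)
(255451 + (z(-2 - 1*(-3), 8) - 191)**2) + 316586 = (255451 + (5 - 191)**2) + 316586 = (255451 + (-186)**2) + 316586 = (255451 + 34596) + 316586 = 290047 + 316586 = 606633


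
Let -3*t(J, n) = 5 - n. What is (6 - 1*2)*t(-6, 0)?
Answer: -20/3 ≈ -6.6667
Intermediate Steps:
t(J, n) = -5/3 + n/3 (t(J, n) = -(5 - n)/3 = -5/3 + n/3)
(6 - 1*2)*t(-6, 0) = (6 - 1*2)*(-5/3 + (⅓)*0) = (6 - 2)*(-5/3 + 0) = 4*(-5/3) = -20/3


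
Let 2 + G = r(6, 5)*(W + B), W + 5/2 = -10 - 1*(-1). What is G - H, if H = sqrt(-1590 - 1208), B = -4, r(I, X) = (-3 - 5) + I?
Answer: 29 - I*sqrt(2798) ≈ 29.0 - 52.896*I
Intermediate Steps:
r(I, X) = -8 + I
W = -23/2 (W = -5/2 + (-10 - 1*(-1)) = -5/2 + (-10 + 1) = -5/2 - 9 = -23/2 ≈ -11.500)
G = 29 (G = -2 + (-8 + 6)*(-23/2 - 4) = -2 - 2*(-31/2) = -2 + 31 = 29)
H = I*sqrt(2798) (H = sqrt(-2798) = I*sqrt(2798) ≈ 52.896*I)
G - H = 29 - I*sqrt(2798)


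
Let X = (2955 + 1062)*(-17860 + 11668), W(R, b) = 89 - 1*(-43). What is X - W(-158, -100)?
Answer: -24873396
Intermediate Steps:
W(R, b) = 132 (W(R, b) = 89 + 43 = 132)
X = -24873264 (X = 4017*(-6192) = -24873264)
X - W(-158, -100) = -24873264 - 1*132 = -24873264 - 132 = -24873396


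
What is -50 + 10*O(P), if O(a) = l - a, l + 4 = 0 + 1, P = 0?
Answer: -80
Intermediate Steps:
l = -3 (l = -4 + (0 + 1) = -4 + 1 = -3)
O(a) = -3 - a
-50 + 10*O(P) = -50 + 10*(-3 - 1*0) = -50 + 10*(-3 + 0) = -50 + 10*(-3) = -50 - 30 = -80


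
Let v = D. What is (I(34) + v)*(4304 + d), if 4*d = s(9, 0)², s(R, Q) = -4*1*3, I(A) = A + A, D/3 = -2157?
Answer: -27789020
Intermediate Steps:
D = -6471 (D = 3*(-2157) = -6471)
v = -6471
I(A) = 2*A
s(R, Q) = -12 (s(R, Q) = -4*3 = -12)
d = 36 (d = (¼)*(-12)² = (¼)*144 = 36)
(I(34) + v)*(4304 + d) = (2*34 - 6471)*(4304 + 36) = (68 - 6471)*4340 = -6403*4340 = -27789020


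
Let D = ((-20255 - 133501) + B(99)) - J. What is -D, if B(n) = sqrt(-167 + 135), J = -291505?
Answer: -137749 - 4*I*sqrt(2) ≈ -1.3775e+5 - 5.6569*I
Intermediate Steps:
B(n) = 4*I*sqrt(2) (B(n) = sqrt(-32) = 4*I*sqrt(2))
D = 137749 + 4*I*sqrt(2) (D = ((-20255 - 133501) + 4*I*sqrt(2)) - 1*(-291505) = (-153756 + 4*I*sqrt(2)) + 291505 = 137749 + 4*I*sqrt(2) ≈ 1.3775e+5 + 5.6569*I)
-D = -(137749 + 4*I*sqrt(2)) = -137749 - 4*I*sqrt(2)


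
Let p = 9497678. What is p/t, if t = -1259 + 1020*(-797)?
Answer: -9497678/814199 ≈ -11.665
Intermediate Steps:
t = -814199 (t = -1259 - 812940 = -814199)
p/t = 9497678/(-814199) = 9497678*(-1/814199) = -9497678/814199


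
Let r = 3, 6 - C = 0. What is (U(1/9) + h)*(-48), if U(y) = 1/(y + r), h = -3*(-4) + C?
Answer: -6156/7 ≈ -879.43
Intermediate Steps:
C = 6 (C = 6 - 1*0 = 6 + 0 = 6)
h = 18 (h = -3*(-4) + 6 = 12 + 6 = 18)
U(y) = 1/(3 + y) (U(y) = 1/(y + 3) = 1/(3 + y))
(U(1/9) + h)*(-48) = (1/(3 + 1/9) + 18)*(-48) = (1/(28/9) + 18)*(-48) = (9/28 + 18)*(-48) = (513/28)*(-48) = -6156/7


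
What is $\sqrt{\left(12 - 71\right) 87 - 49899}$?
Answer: $2 i \sqrt{13758} \approx 234.59 i$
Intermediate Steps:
$\sqrt{\left(12 - 71\right) 87 - 49899} = \sqrt{\left(-59\right) 87 - 49899} = \sqrt{-5133 - 49899} = \sqrt{-55032} = 2 i \sqrt{13758}$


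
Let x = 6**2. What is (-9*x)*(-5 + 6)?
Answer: -324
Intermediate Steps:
x = 36
(-9*x)*(-5 + 6) = (-9*36)*(-5 + 6) = -324*1 = -324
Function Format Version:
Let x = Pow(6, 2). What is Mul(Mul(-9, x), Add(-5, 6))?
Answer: -324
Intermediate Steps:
x = 36
Mul(Mul(-9, x), Add(-5, 6)) = Mul(Mul(-9, 36), Add(-5, 6)) = Mul(-324, 1) = -324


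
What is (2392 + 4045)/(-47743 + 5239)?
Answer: -6437/42504 ≈ -0.15144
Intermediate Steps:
(2392 + 4045)/(-47743 + 5239) = 6437/(-42504) = 6437*(-1/42504) = -6437/42504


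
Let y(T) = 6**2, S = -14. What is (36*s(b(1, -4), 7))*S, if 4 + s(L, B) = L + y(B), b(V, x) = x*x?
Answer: -24192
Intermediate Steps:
b(V, x) = x**2
y(T) = 36
s(L, B) = 32 + L (s(L, B) = -4 + (L + 36) = -4 + (36 + L) = 32 + L)
(36*s(b(1, -4), 7))*S = (36*(32 + (-4)**2))*(-14) = (36*(32 + 16))*(-14) = (36*48)*(-14) = 1728*(-14) = -24192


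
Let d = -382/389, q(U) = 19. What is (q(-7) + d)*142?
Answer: 995278/389 ≈ 2558.6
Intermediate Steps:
d = -382/389 (d = -382*1/389 = -382/389 ≈ -0.98201)
(q(-7) + d)*142 = (19 - 382/389)*142 = (7009/389)*142 = 995278/389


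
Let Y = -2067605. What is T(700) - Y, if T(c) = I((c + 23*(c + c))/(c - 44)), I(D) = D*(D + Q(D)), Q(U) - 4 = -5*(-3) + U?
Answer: 27885617215/13448 ≈ 2.0736e+6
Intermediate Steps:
Q(U) = 19 + U (Q(U) = 4 + (-5*(-3) + U) = 4 + (15 + U) = 19 + U)
I(D) = D*(19 + 2*D) (I(D) = D*(D + (19 + D)) = D*(19 + 2*D))
T(c) = 47*c*(19 + 94*c/(-44 + c))/(-44 + c) (T(c) = ((c + 23*(c + c))/(c - 44))*(19 + 2*((c + 23*(c + c))/(c - 44))) = ((c + 23*(2*c))/(-44 + c))*(19 + 2*((c + 23*(2*c))/(-44 + c))) = ((c + 46*c)/(-44 + c))*(19 + 2*((c + 46*c)/(-44 + c))) = ((47*c)/(-44 + c))*(19 + 2*((47*c)/(-44 + c))) = (47*c/(-44 + c))*(19 + 2*(47*c/(-44 + c))) = (47*c/(-44 + c))*(19 + 94*c/(-44 + c)) = 47*c*(19 + 94*c/(-44 + c))/(-44 + c))
T(700) - Y = 47*700*(-836 + 113*700)/(-44 + 700)**2 - 1*(-2067605) = 47*700*(-836 + 79100)/656**2 + 2067605 = 47*700*(1/430336)*78264 + 2067605 = 80465175/13448 + 2067605 = 27885617215/13448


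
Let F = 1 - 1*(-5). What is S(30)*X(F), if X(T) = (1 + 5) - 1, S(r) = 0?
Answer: 0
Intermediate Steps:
F = 6 (F = 1 + 5 = 6)
X(T) = 5 (X(T) = 6 - 1 = 5)
S(30)*X(F) = 0*5 = 0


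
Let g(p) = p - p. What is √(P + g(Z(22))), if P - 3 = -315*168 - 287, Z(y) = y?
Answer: 2*I*√13301 ≈ 230.66*I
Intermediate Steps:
P = -53204 (P = 3 + (-315*168 - 287) = 3 + (-52920 - 287) = 3 - 53207 = -53204)
g(p) = 0
√(P + g(Z(22))) = √(-53204 + 0) = √(-53204) = 2*I*√13301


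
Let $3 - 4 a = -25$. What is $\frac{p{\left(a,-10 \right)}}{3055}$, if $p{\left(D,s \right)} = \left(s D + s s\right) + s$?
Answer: $\frac{4}{611} \approx 0.0065466$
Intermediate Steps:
$a = 7$ ($a = \frac{3}{4} - - \frac{25}{4} = \frac{3}{4} + \frac{25}{4} = 7$)
$p{\left(D,s \right)} = s + s^{2} + D s$ ($p{\left(D,s \right)} = \left(D s + s^{2}\right) + s = \left(s^{2} + D s\right) + s = s + s^{2} + D s$)
$\frac{p{\left(a,-10 \right)}}{3055} = \frac{\left(-10\right) \left(1 + 7 - 10\right)}{3055} = \left(-10\right) \left(-2\right) \frac{1}{3055} = 20 \cdot \frac{1}{3055} = \frac{4}{611}$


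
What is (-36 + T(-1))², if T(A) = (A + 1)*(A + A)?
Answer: 1296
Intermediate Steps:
T(A) = 2*A*(1 + A) (T(A) = (1 + A)*(2*A) = 2*A*(1 + A))
(-36 + T(-1))² = (-36 + 2*(-1)*(1 - 1))² = (-36 + 2*(-1)*0)² = (-36 + 0)² = (-36)² = 1296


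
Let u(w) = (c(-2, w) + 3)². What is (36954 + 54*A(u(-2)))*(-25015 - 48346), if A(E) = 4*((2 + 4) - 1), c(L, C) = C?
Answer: -2790212274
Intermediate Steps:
u(w) = (3 + w)² (u(w) = (w + 3)² = (3 + w)²)
A(E) = 20 (A(E) = 4*(6 - 1) = 4*5 = 20)
(36954 + 54*A(u(-2)))*(-25015 - 48346) = (36954 + 54*20)*(-25015 - 48346) = (36954 + 1080)*(-73361) = 38034*(-73361) = -2790212274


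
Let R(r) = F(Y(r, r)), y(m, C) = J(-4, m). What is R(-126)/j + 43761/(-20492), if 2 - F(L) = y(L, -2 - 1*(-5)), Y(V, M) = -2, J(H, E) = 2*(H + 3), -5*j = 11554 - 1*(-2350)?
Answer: -9513481/4451887 ≈ -2.1370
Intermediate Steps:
j = -13904/5 (j = -(11554 - 1*(-2350))/5 = -(11554 + 2350)/5 = -⅕*13904 = -13904/5 ≈ -2780.8)
J(H, E) = 6 + 2*H (J(H, E) = 2*(3 + H) = 6 + 2*H)
y(m, C) = -2 (y(m, C) = 6 + 2*(-4) = 6 - 8 = -2)
F(L) = 4 (F(L) = 2 - 1*(-2) = 2 + 2 = 4)
R(r) = 4
R(-126)/j + 43761/(-20492) = 4/(-13904/5) + 43761/(-20492) = 4*(-5/13904) + 43761*(-1/20492) = -5/3476 - 43761/20492 = -9513481/4451887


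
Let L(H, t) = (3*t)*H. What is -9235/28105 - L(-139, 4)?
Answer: 9373981/5621 ≈ 1667.7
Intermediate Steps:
L(H, t) = 3*H*t
-9235/28105 - L(-139, 4) = -9235/28105 - 3*(-139)*4 = -9235*1/28105 - 1*(-1668) = -1847/5621 + 1668 = 9373981/5621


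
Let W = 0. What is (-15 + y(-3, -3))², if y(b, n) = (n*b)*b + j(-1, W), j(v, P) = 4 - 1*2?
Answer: 1600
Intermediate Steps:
j(v, P) = 2 (j(v, P) = 4 - 2 = 2)
y(b, n) = 2 + n*b² (y(b, n) = (n*b)*b + 2 = (b*n)*b + 2 = n*b² + 2 = 2 + n*b²)
(-15 + y(-3, -3))² = (-15 + (2 - 3*(-3)²))² = (-15 + (2 - 3*9))² = (-15 + (2 - 27))² = (-15 - 25)² = (-40)² = 1600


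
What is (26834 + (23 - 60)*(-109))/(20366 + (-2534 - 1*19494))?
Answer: -10289/554 ≈ -18.572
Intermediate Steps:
(26834 + (23 - 60)*(-109))/(20366 + (-2534 - 1*19494)) = (26834 - 37*(-109))/(20366 + (-2534 - 19494)) = (26834 + 4033)/(20366 - 22028) = 30867/(-1662) = 30867*(-1/1662) = -10289/554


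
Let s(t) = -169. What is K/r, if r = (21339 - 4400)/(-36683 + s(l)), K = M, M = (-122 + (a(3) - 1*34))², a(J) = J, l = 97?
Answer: -862668468/16939 ≈ -50928.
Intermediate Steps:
M = 23409 (M = (-122 + (3 - 1*34))² = (-122 + (3 - 34))² = (-122 - 31)² = (-153)² = 23409)
K = 23409
r = -16939/36852 (r = (21339 - 4400)/(-36683 - 169) = 16939/(-36852) = 16939*(-1/36852) = -16939/36852 ≈ -0.45965)
K/r = 23409/(-16939/36852) = 23409*(-36852/16939) = -862668468/16939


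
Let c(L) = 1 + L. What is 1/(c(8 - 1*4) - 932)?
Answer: -1/927 ≈ -0.0010787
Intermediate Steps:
1/(c(8 - 1*4) - 932) = 1/((1 + (8 - 1*4)) - 932) = 1/((1 + (8 - 4)) - 932) = 1/((1 + 4) - 932) = 1/(5 - 932) = 1/(-927) = -1/927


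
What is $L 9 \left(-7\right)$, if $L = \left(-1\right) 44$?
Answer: $2772$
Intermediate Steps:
$L = -44$
$L 9 \left(-7\right) = \left(-44\right) 9 \left(-7\right) = \left(-396\right) \left(-7\right) = 2772$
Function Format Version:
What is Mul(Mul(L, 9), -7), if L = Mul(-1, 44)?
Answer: 2772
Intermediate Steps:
L = -44
Mul(Mul(L, 9), -7) = Mul(Mul(-44, 9), -7) = Mul(-396, -7) = 2772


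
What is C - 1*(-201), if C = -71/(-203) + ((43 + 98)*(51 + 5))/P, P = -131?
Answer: 3751606/26593 ≈ 141.07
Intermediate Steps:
C = -1593587/26593 (C = -71/(-203) + ((43 + 98)*(51 + 5))/(-131) = -71*(-1/203) + (141*56)*(-1/131) = 71/203 + 7896*(-1/131) = 71/203 - 7896/131 = -1593587/26593 ≈ -59.925)
C - 1*(-201) = -1593587/26593 - 1*(-201) = -1593587/26593 + 201 = 3751606/26593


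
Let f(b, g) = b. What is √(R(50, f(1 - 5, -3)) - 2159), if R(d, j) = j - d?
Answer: I*√2213 ≈ 47.043*I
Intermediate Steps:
√(R(50, f(1 - 5, -3)) - 2159) = √(((1 - 5) - 1*50) - 2159) = √((-4 - 50) - 2159) = √(-54 - 2159) = √(-2213) = I*√2213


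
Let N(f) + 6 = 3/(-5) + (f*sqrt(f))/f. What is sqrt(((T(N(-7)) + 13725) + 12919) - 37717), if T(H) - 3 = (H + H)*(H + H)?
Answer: sqrt(-273094 - 1320*I*sqrt(7))/5 ≈ 0.66828 - 104.52*I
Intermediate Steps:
N(f) = -33/5 + sqrt(f) (N(f) = -6 + (3/(-5) + (f*sqrt(f))/f) = -6 + (3*(-1/5) + f**(3/2)/f) = -6 + (-3/5 + sqrt(f)) = -33/5 + sqrt(f))
T(H) = 3 + 4*H**2 (T(H) = 3 + (H + H)*(H + H) = 3 + (2*H)*(2*H) = 3 + 4*H**2)
sqrt(((T(N(-7)) + 13725) + 12919) - 37717) = sqrt((((3 + 4*(-33/5 + sqrt(-7))**2) + 13725) + 12919) - 37717) = sqrt((((3 + 4*(-33/5 + I*sqrt(7))**2) + 13725) + 12919) - 37717) = sqrt(((13728 + 4*(-33/5 + I*sqrt(7))**2) + 12919) - 37717) = sqrt((26647 + 4*(-33/5 + I*sqrt(7))**2) - 37717) = sqrt(-11070 + 4*(-33/5 + I*sqrt(7))**2)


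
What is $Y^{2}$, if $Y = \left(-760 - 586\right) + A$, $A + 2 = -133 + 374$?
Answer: $1225449$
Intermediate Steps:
$A = 239$ ($A = -2 + \left(-133 + 374\right) = -2 + 241 = 239$)
$Y = -1107$ ($Y = \left(-760 - 586\right) + 239 = -1346 + 239 = -1107$)
$Y^{2} = \left(-1107\right)^{2} = 1225449$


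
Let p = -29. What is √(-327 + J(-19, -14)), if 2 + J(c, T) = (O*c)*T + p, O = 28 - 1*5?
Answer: 24*√10 ≈ 75.895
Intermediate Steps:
O = 23 (O = 28 - 5 = 23)
J(c, T) = -31 + 23*T*c (J(c, T) = -2 + ((23*c)*T - 29) = -2 + (23*T*c - 29) = -2 + (-29 + 23*T*c) = -31 + 23*T*c)
√(-327 + J(-19, -14)) = √(-327 + (-31 + 23*(-14)*(-19))) = √(-327 + (-31 + 6118)) = √(-327 + 6087) = √5760 = 24*√10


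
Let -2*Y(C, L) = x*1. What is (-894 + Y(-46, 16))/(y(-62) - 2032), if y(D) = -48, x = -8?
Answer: 89/208 ≈ 0.42788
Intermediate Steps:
Y(C, L) = 4 (Y(C, L) = -(-4) = -½*(-8) = 4)
(-894 + Y(-46, 16))/(y(-62) - 2032) = (-894 + 4)/(-48 - 2032) = -890/(-2080) = -890*(-1/2080) = 89/208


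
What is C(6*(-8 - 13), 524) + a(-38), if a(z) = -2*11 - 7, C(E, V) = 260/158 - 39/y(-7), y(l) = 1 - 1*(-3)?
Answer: -11725/316 ≈ -37.104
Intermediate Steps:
y(l) = 4 (y(l) = 1 + 3 = 4)
C(E, V) = -2561/316 (C(E, V) = 260/158 - 39/4 = 260*(1/158) - 39*¼ = 130/79 - 39/4 = -2561/316)
a(z) = -29 (a(z) = -22 - 7 = -29)
C(6*(-8 - 13), 524) + a(-38) = -2561/316 - 29 = -11725/316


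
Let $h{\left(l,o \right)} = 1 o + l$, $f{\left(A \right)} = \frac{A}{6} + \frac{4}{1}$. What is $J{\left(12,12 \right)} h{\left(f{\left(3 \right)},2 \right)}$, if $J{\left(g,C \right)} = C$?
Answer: $78$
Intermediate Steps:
$f{\left(A \right)} = 4 + \frac{A}{6}$ ($f{\left(A \right)} = A \frac{1}{6} + 4 \cdot 1 = \frac{A}{6} + 4 = 4 + \frac{A}{6}$)
$h{\left(l,o \right)} = l + o$ ($h{\left(l,o \right)} = o + l = l + o$)
$J{\left(12,12 \right)} h{\left(f{\left(3 \right)},2 \right)} = 12 \left(\left(4 + \frac{1}{6} \cdot 3\right) + 2\right) = 12 \left(\left(4 + \frac{1}{2}\right) + 2\right) = 12 \left(\frac{9}{2} + 2\right) = 12 \cdot \frac{13}{2} = 78$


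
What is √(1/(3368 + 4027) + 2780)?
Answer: √152027156895/7395 ≈ 52.726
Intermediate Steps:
√(1/(3368 + 4027) + 2780) = √(1/7395 + 2780) = √(20558101/7395) = √152027156895/7395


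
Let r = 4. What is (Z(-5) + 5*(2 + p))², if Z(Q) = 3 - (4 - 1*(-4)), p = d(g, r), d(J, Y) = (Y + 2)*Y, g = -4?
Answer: 15625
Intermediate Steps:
d(J, Y) = Y*(2 + Y) (d(J, Y) = (2 + Y)*Y = Y*(2 + Y))
p = 24 (p = 4*(2 + 4) = 4*6 = 24)
Z(Q) = -5 (Z(Q) = 3 - (4 + 4) = 3 - 1*8 = 3 - 8 = -5)
(Z(-5) + 5*(2 + p))² = (-5 + 5*(2 + 24))² = (-5 + 5*26)² = (-5 + 130)² = 125² = 15625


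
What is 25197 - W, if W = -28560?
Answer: 53757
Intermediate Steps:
25197 - W = 25197 - 1*(-28560) = 25197 + 28560 = 53757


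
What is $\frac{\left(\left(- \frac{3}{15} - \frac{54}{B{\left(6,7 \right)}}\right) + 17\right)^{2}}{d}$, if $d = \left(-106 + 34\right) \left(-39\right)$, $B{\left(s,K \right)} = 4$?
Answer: $\frac{121}{31200} \approx 0.0038782$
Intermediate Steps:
$d = 2808$ ($d = \left(-72\right) \left(-39\right) = 2808$)
$\frac{\left(\left(- \frac{3}{15} - \frac{54}{B{\left(6,7 \right)}}\right) + 17\right)^{2}}{d} = \frac{\left(\left(- \frac{3}{15} - \frac{54}{4}\right) + 17\right)^{2}}{2808} = \left(\left(\left(-3\right) \frac{1}{15} - \frac{27}{2}\right) + 17\right)^{2} \cdot \frac{1}{2808} = \left(\left(- \frac{1}{5} - \frac{27}{2}\right) + 17\right)^{2} \cdot \frac{1}{2808} = \left(- \frac{137}{10} + 17\right)^{2} \cdot \frac{1}{2808} = \left(\frac{33}{10}\right)^{2} \cdot \frac{1}{2808} = \frac{1089}{100} \cdot \frac{1}{2808} = \frac{121}{31200}$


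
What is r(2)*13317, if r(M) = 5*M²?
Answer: 266340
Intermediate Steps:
r(2)*13317 = (5*2²)*13317 = (5*4)*13317 = 20*13317 = 266340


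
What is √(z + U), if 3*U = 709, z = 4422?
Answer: 5*√1677/3 ≈ 68.252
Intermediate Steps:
U = 709/3 (U = (⅓)*709 = 709/3 ≈ 236.33)
√(z + U) = √(4422 + 709/3) = √(13975/3) = 5*√1677/3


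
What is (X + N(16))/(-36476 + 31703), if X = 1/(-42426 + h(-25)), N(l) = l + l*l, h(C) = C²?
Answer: -3789957/66505391 ≈ -0.056987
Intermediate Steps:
N(l) = l + l²
X = -1/41801 (X = 1/(-42426 + (-25)²) = 1/(-42426 + 625) = 1/(-41801) = -1/41801 ≈ -2.3923e-5)
(X + N(16))/(-36476 + 31703) = (-1/41801 + 16*(1 + 16))/(-36476 + 31703) = (-1/41801 + 16*17)/(-4773) = (-1/41801 + 272)*(-1/4773) = (11369871/41801)*(-1/4773) = -3789957/66505391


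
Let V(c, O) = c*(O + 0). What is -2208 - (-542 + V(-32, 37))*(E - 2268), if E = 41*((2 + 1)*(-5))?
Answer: -4978266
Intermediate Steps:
V(c, O) = O*c (V(c, O) = c*O = O*c)
E = -615 (E = 41*(3*(-5)) = 41*(-15) = -615)
-2208 - (-542 + V(-32, 37))*(E - 2268) = -2208 - (-542 + 37*(-32))*(-615 - 2268) = -2208 - (-542 - 1184)*(-2883) = -2208 - (-1726)*(-2883) = -2208 - 1*4976058 = -2208 - 4976058 = -4978266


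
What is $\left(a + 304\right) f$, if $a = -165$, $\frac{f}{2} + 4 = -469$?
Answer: $-131494$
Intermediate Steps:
$f = -946$ ($f = -8 + 2 \left(-469\right) = -8 - 938 = -946$)
$\left(a + 304\right) f = \left(-165 + 304\right) \left(-946\right) = 139 \left(-946\right) = -131494$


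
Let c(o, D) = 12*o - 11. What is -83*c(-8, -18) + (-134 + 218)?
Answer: 8965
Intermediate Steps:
c(o, D) = -11 + 12*o
-83*c(-8, -18) + (-134 + 218) = -83*(-11 + 12*(-8)) + (-134 + 218) = -83*(-11 - 96) + 84 = -83*(-107) + 84 = 8881 + 84 = 8965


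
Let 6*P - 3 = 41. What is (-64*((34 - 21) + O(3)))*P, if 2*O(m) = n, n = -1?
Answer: -17600/3 ≈ -5866.7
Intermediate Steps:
P = 22/3 (P = ½ + (⅙)*41 = ½ + 41/6 = 22/3 ≈ 7.3333)
O(m) = -½ (O(m) = (½)*(-1) = -½)
(-64*((34 - 21) + O(3)))*P = -64*((34 - 21) - ½)*(22/3) = -64*(13 - ½)*(22/3) = -64*25/2*(22/3) = -800*22/3 = -17600/3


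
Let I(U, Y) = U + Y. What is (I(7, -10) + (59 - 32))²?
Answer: 576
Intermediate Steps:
(I(7, -10) + (59 - 32))² = ((7 - 10) + (59 - 32))² = (-3 + 27)² = 24² = 576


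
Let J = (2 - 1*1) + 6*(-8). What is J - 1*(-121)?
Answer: 74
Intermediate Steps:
J = -47 (J = (2 - 1) - 48 = 1 - 48 = -47)
J - 1*(-121) = -47 - 1*(-121) = -47 + 121 = 74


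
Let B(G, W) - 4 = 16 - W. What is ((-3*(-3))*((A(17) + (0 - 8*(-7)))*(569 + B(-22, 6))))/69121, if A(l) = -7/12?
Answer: 1163085/276484 ≈ 4.2067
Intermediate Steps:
A(l) = -7/12 (A(l) = -7*1/12 = -7/12)
B(G, W) = 20 - W (B(G, W) = 4 + (16 - W) = 20 - W)
((-3*(-3))*((A(17) + (0 - 8*(-7)))*(569 + B(-22, 6))))/69121 = ((-3*(-3))*((-7/12 + (0 - 8*(-7)))*(569 + (20 - 1*6))))/69121 = (9*((-7/12 + (0 + 56))*(569 + (20 - 6))))*(1/69121) = (9*((-7/12 + 56)*(569 + 14)))*(1/69121) = (9*((665/12)*583))*(1/69121) = (9*(387695/12))*(1/69121) = (1163085/4)*(1/69121) = 1163085/276484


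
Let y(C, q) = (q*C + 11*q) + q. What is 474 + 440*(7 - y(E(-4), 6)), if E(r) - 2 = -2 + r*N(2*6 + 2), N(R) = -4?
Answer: -70366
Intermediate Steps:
E(r) = -4*r (E(r) = 2 + (-2 + r*(-4)) = 2 + (-2 - 4*r) = -4*r)
y(C, q) = 12*q + C*q (y(C, q) = (C*q + 11*q) + q = (11*q + C*q) + q = 12*q + C*q)
474 + 440*(7 - y(E(-4), 6)) = 474 + 440*(7 - 6*(12 - 4*(-4))) = 474 + 440*(7 - 6*(12 + 16)) = 474 + 440*(7 - 6*28) = 474 + 440*(7 - 1*168) = 474 + 440*(7 - 168) = 474 + 440*(-161) = 474 - 70840 = -70366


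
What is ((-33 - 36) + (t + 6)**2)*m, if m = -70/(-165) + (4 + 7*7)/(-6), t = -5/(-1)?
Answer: -4810/11 ≈ -437.27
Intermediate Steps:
t = 5 (t = -5*(-1) = 5)
m = -185/22 (m = -70*(-1/165) + (4 + 49)*(-1/6) = 14/33 + 53*(-1/6) = 14/33 - 53/6 = -185/22 ≈ -8.4091)
((-33 - 36) + (t + 6)**2)*m = ((-33 - 36) + (5 + 6)**2)*(-185/22) = (-69 + 11**2)*(-185/22) = (-69 + 121)*(-185/22) = 52*(-185/22) = -4810/11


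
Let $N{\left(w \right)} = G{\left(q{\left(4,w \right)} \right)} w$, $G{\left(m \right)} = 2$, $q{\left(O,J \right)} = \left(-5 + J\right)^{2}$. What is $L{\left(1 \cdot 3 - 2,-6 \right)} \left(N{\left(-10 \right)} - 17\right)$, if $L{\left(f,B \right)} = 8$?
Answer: $-296$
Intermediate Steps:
$N{\left(w \right)} = 2 w$
$L{\left(1 \cdot 3 - 2,-6 \right)} \left(N{\left(-10 \right)} - 17\right) = 8 \left(2 \left(-10\right) - 17\right) = 8 \left(-20 - 17\right) = 8 \left(-37\right) = -296$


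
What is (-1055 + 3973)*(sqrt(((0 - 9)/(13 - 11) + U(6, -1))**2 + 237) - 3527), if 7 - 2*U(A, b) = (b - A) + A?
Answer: -10291786 + 1459*sqrt(949) ≈ -1.0247e+7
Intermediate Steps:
U(A, b) = 7/2 - b/2 (U(A, b) = 7/2 - ((b - A) + A)/2 = 7/2 - b/2)
(-1055 + 3973)*(sqrt(((0 - 9)/(13 - 11) + U(6, -1))**2 + 237) - 3527) = (-1055 + 3973)*(sqrt(((0 - 9)/(13 - 11) + (7/2 - 1/2*(-1)))**2 + 237) - 3527) = 2918*(sqrt((-9/2 + (7/2 + 1/2))**2 + 237) - 3527) = 2918*(sqrt((-9*1/2 + 4)**2 + 237) - 3527) = 2918*(sqrt((-9/2 + 4)**2 + 237) - 3527) = 2918*(sqrt((-1/2)**2 + 237) - 3527) = 2918*(sqrt(1/4 + 237) - 3527) = 2918*(sqrt(949/4) - 3527) = 2918*(sqrt(949)/2 - 3527) = 2918*(-3527 + sqrt(949)/2) = -10291786 + 1459*sqrt(949)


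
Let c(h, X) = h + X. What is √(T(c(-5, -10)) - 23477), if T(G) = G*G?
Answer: 2*I*√5813 ≈ 152.49*I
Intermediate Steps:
c(h, X) = X + h
T(G) = G²
√(T(c(-5, -10)) - 23477) = √((-10 - 5)² - 23477) = √((-15)² - 23477) = √(225 - 23477) = √(-23252) = 2*I*√5813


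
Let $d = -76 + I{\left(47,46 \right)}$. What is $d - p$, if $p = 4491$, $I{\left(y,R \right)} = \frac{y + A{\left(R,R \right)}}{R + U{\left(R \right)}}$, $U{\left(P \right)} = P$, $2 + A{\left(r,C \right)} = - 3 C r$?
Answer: $- \frac{426467}{92} \approx -4635.5$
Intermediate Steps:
$A{\left(r,C \right)} = -2 - 3 C r$ ($A{\left(r,C \right)} = -2 + - 3 C r = -2 - 3 C r$)
$I{\left(y,R \right)} = \frac{-2 + y - 3 R^{2}}{2 R}$ ($I{\left(y,R \right)} = \frac{y - \left(2 + 3 R R\right)}{R + R} = \frac{y - \left(2 + 3 R^{2}\right)}{2 R} = \left(-2 + y - 3 R^{2}\right) \frac{1}{2 R} = \frac{-2 + y - 3 R^{2}}{2 R}$)
$d = - \frac{13295}{92}$ ($d = -76 + \frac{-2 + 47 - 3 \cdot 46^{2}}{2 \cdot 46} = -76 + \frac{1}{2} \cdot \frac{1}{46} \left(-2 + 47 - 6348\right) = -76 + \frac{1}{2} \cdot \frac{1}{46} \left(-6303\right) = -76 - \frac{6303}{92} = - \frac{13295}{92} \approx -144.51$)
$d - p = - \frac{13295}{92} - 4491 = - \frac{426467}{92}$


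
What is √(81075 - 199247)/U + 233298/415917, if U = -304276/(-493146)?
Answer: 25922/46213 + 246573*I*√29543/76069 ≈ 0.56092 + 557.14*I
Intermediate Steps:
U = 152138/246573 (U = -304276*(-1/493146) = 152138/246573 ≈ 0.61701)
√(81075 - 199247)/U + 233298/415917 = √(81075 - 199247)/(152138/246573) + 233298/415917 = √(-118172)*(246573/152138) + 233298*(1/415917) = (2*I*√29543)*(246573/152138) + 25922/46213 = 246573*I*√29543/76069 + 25922/46213 = 25922/46213 + 246573*I*√29543/76069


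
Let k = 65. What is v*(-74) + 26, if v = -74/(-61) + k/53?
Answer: -499580/3233 ≈ -154.53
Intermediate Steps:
v = 7887/3233 (v = -74/(-61) + 65/53 = -74*(-1/61) + 65*(1/53) = 74/61 + 65/53 = 7887/3233 ≈ 2.4395)
v*(-74) + 26 = (7887/3233)*(-74) + 26 = -583638/3233 + 26 = -499580/3233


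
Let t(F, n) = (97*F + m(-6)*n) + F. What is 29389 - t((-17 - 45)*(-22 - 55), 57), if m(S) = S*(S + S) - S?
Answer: -442909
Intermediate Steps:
m(S) = -S + 2*S**2 (m(S) = S*(2*S) - S = 2*S**2 - S = -S + 2*S**2)
t(F, n) = 78*n + 98*F (t(F, n) = (97*F + (-6*(-1 + 2*(-6)))*n) + F = (97*F + (-6*(-1 - 12))*n) + F = (97*F + (-6*(-13))*n) + F = (97*F + 78*n) + F = (78*n + 97*F) + F = 78*n + 98*F)
29389 - t((-17 - 45)*(-22 - 55), 57) = 29389 - (78*57 + 98*((-17 - 45)*(-22 - 55))) = 29389 - (4446 + 98*(-62*(-77))) = 29389 - (4446 + 98*4774) = 29389 - (4446 + 467852) = 29389 - 1*472298 = 29389 - 472298 = -442909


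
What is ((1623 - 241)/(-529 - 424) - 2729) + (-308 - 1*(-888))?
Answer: -2049379/953 ≈ -2150.4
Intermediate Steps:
((1623 - 241)/(-529 - 424) - 2729) + (-308 - 1*(-888)) = (1382/(-953) - 2729) + (-308 + 888) = (1382*(-1/953) - 2729) + 580 = (-1382/953 - 2729) + 580 = -2602119/953 + 580 = -2049379/953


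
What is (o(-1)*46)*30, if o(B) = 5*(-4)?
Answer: -27600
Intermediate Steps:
o(B) = -20
(o(-1)*46)*30 = -20*46*30 = -920*30 = -27600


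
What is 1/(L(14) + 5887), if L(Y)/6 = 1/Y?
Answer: 7/41212 ≈ 0.00016985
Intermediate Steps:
L(Y) = 6/Y
1/(L(14) + 5887) = 1/(6/14 + 5887) = 1/(6*(1/14) + 5887) = 1/(3/7 + 5887) = 1/(41212/7) = 7/41212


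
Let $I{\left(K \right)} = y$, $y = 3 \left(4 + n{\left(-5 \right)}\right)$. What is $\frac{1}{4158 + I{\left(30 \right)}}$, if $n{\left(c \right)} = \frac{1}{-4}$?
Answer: $\frac{4}{16677} \approx 0.00023985$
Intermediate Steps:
$n{\left(c \right)} = - \frac{1}{4}$
$y = \frac{45}{4}$ ($y = 3 \left(4 - \frac{1}{4}\right) = 3 \cdot \frac{15}{4} = \frac{45}{4} \approx 11.25$)
$I{\left(K \right)} = \frac{45}{4}$
$\frac{1}{4158 + I{\left(30 \right)}} = \frac{1}{4158 + \frac{45}{4}} = \frac{1}{\frac{16677}{4}} = \frac{4}{16677}$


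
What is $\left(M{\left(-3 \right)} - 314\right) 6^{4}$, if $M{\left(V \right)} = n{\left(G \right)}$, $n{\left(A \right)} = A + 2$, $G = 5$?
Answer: $-397872$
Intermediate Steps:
$n{\left(A \right)} = 2 + A$
$M{\left(V \right)} = 7$ ($M{\left(V \right)} = 2 + 5 = 7$)
$\left(M{\left(-3 \right)} - 314\right) 6^{4} = \left(7 - 314\right) 6^{4} = \left(-307\right) 1296 = -397872$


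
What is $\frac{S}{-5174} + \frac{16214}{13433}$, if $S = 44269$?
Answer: $- \frac{510774241}{69502342} \approx -7.349$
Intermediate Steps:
$\frac{S}{-5174} + \frac{16214}{13433} = \frac{44269}{-5174} + \frac{16214}{13433} = 44269 \left(- \frac{1}{5174}\right) + 16214 \cdot \frac{1}{13433} = - \frac{44269}{5174} + \frac{16214}{13433} = - \frac{510774241}{69502342}$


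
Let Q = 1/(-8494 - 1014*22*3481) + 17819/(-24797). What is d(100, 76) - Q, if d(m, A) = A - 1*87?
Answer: -27335973753579/2658778032314 ≈ -10.281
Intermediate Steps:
d(m, A) = -87 + A (d(m, A) = A - 87 = -87 + A)
Q = -1910584601875/2658778032314 (Q = (1/3481)/(-8494 - 22308) + 17819*(-1/24797) = (1/3481)/(-30802) - 17819/24797 = -1/30802*1/3481 - 17819/24797 = -1/107221762 - 17819/24797 = -1910584601875/2658778032314 ≈ -0.71859)
d(100, 76) - Q = (-87 + 76) - 1*(-1910584601875/2658778032314) = -11 + 1910584601875/2658778032314 = -27335973753579/2658778032314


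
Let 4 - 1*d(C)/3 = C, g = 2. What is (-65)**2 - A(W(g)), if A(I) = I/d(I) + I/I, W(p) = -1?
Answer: 63361/15 ≈ 4224.1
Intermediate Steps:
d(C) = 12 - 3*C
A(I) = 1 + I/(12 - 3*I) (A(I) = I/(12 - 3*I) + I/I = I/(12 - 3*I) + 1 = 1 + I/(12 - 3*I))
(-65)**2 - A(W(g)) = (-65)**2 - 2*(-6 - 1)/(3*(-4 - 1)) = 4225 - 2*(-7)/(3*(-5)) = 4225 - 2*(-1)*(-7)/(3*5) = 4225 - 1*14/15 = 4225 - 14/15 = 63361/15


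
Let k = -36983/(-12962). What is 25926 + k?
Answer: 336089795/12962 ≈ 25929.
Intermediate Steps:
k = 36983/12962 (k = -36983*(-1/12962) = 36983/12962 ≈ 2.8532)
25926 + k = 25926 + 36983/12962 = 336089795/12962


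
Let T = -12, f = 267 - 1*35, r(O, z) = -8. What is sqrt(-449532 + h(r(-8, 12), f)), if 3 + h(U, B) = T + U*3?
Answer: I*sqrt(449571) ≈ 670.5*I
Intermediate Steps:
f = 232 (f = 267 - 35 = 232)
h(U, B) = -15 + 3*U (h(U, B) = -3 + (-12 + U*3) = -3 + (-12 + 3*U) = -15 + 3*U)
sqrt(-449532 + h(r(-8, 12), f)) = sqrt(-449532 + (-15 + 3*(-8))) = sqrt(-449532 + (-15 - 24)) = sqrt(-449532 - 39) = sqrt(-449571) = I*sqrt(449571)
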